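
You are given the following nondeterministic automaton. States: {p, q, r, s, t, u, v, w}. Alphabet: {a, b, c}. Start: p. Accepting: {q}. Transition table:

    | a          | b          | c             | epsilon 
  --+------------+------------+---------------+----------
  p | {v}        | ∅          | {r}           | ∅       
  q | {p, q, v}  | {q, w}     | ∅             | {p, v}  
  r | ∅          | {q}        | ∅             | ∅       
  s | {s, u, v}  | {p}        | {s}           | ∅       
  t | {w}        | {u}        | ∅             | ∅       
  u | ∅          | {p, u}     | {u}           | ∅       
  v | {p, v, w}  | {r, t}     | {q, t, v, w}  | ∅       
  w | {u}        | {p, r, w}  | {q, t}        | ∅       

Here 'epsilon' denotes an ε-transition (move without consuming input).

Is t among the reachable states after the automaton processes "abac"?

Yes

Start in {p}.
Read 'a': {p} → {v}.
Read 'b': {v} → {r, t}.
Read 'a': {r, t} → {w}.
Read 'c': {w} → {p, q, t, v}.
State t is in {p, q, t, v}.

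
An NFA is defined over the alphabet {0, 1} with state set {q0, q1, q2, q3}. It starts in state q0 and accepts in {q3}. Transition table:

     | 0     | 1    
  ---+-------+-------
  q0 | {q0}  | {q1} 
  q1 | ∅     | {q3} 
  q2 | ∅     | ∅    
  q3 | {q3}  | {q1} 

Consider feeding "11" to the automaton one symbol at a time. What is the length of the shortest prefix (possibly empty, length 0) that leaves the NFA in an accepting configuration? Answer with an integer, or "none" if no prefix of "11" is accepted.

2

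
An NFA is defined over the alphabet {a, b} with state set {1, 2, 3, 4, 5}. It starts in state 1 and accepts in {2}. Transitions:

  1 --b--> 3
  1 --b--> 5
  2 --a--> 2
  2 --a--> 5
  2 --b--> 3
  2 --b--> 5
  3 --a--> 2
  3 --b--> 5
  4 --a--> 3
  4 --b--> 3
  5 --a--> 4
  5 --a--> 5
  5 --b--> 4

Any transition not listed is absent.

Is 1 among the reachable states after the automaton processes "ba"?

Start in {1}.
Read 'b': 1→{3, 5}; now {3, 5}.
Read 'a': 3→{2}, 5→{4, 5}; now {2, 4, 5}.
State 1 is not in {2, 4, 5}.

No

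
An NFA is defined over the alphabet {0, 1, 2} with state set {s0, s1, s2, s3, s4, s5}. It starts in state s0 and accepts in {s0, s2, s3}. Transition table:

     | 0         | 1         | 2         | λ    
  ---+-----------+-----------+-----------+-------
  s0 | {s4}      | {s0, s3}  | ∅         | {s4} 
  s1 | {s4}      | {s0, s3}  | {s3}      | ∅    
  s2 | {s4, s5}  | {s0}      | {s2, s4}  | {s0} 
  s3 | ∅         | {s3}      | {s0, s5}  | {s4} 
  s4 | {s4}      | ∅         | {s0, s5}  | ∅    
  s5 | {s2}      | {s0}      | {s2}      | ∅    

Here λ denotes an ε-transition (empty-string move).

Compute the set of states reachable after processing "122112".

{s0, s4, s5}

Start: ε-closure({s0}) = {s0, s4}.
Read '1': {s0, s4} → {s0, s3, s4}.
Read '2': {s0, s3, s4} → {s0, s4, s5}.
Read '2': {s0, s4, s5} → {s0, s2, s4, s5}.
Read '1': {s0, s2, s4, s5} → {s0, s3, s4}.
Read '1': {s0, s3, s4} → {s0, s3, s4}.
Read '2': {s0, s3, s4} → {s0, s4, s5}.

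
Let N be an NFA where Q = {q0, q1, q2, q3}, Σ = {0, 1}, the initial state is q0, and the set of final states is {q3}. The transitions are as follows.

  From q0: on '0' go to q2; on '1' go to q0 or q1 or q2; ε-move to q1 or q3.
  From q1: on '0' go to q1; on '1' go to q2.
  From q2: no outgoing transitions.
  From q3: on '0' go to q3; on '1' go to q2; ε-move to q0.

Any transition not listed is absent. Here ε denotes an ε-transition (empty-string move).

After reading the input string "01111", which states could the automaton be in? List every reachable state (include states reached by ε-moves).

Start: ε-closure({q0}) = {q0, q1, q3}.
Read '0': q0→{q2}, q1→{q1}, q3→{q3}; union {q1, q2, q3}; ε-closure = {q0, q1, q2, q3}.
Read '1': q0→{q0, q1, q2}, q1→{q2}, q2→∅, q3→{q2}; union {q0, q1, q2}; ε-closure = {q0, q1, q2, q3}.
Read '1': q0→{q0, q1, q2}, q1→{q2}, q2→∅, q3→{q2}; union {q0, q1, q2}; ε-closure = {q0, q1, q2, q3}.
Read '1': q0→{q0, q1, q2}, q1→{q2}, q2→∅, q3→{q2}; union {q0, q1, q2}; ε-closure = {q0, q1, q2, q3}.
Read '1': q0→{q0, q1, q2}, q1→{q2}, q2→∅, q3→{q2}; union {q0, q1, q2}; ε-closure = {q0, q1, q2, q3}.

{q0, q1, q2, q3}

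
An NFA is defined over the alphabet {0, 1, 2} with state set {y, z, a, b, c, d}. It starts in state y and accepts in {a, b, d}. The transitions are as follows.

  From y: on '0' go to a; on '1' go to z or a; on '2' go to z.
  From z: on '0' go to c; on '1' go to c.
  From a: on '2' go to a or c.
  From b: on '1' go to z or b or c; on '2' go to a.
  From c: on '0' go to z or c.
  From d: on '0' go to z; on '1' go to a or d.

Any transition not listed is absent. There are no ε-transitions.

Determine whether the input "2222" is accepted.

No

Start in {y}.
Read '2': y→{z}; now {z}.
Read '2': z→∅; now ∅.
The set is empty and remains empty for the remaining 2 symbols.
The final set ∅ contains no accepting state.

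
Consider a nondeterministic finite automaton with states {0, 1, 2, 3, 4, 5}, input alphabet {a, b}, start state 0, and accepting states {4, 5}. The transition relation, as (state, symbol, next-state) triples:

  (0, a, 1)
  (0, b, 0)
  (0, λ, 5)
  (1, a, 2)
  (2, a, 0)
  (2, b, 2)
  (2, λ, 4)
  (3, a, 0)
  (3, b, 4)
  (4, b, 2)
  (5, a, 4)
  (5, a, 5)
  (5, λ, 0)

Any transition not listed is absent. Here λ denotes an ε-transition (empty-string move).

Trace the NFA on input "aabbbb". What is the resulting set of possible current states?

{0, 2, 4, 5}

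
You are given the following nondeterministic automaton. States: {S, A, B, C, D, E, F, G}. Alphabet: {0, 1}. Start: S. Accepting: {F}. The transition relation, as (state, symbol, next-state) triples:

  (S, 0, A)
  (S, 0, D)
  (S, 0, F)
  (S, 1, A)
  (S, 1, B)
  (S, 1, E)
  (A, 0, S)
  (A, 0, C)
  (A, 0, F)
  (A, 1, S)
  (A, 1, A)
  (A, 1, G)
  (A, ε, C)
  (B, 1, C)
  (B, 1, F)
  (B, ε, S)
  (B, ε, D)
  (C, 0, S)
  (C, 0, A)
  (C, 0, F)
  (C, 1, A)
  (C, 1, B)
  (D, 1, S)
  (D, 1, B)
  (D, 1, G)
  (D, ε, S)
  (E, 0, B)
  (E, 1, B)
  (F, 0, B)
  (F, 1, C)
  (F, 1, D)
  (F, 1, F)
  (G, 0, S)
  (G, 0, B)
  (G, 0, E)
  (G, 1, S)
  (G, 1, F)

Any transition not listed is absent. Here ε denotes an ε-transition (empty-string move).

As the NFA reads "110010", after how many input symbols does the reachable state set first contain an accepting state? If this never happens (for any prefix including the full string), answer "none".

2

Start in {S}.
Read '1': S→{A, B, E}; union {A, B, E}; ε-closure = {S, A, B, C, D, E}.
Read '1': S→{A, B, E}, A→{S, A, G}, B→{C, F}, C→{A, B}, D→{S, B, G}, E→{B}; union {S, A, B, C, E, F, G}; ε-closure = {S, A, B, C, D, E, F, G}.
None of the earlier sets intersect F, but {S, A, B, C, D, E, F, G} does.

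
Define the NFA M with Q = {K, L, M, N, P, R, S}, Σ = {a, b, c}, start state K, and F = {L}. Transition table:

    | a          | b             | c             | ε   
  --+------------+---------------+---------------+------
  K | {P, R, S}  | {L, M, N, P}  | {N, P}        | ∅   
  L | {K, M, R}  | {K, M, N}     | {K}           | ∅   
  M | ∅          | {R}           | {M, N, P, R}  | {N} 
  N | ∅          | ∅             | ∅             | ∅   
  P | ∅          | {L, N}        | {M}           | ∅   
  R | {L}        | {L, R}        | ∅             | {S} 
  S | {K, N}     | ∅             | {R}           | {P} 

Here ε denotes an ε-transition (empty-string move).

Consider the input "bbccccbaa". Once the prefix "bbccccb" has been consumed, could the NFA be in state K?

No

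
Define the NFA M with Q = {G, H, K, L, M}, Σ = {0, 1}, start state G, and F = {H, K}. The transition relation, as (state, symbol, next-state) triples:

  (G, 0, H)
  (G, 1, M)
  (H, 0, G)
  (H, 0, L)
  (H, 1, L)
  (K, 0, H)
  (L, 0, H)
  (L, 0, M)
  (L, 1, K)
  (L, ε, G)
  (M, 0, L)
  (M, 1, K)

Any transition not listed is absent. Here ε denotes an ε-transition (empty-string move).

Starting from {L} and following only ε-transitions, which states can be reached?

{G, L}

Begin with {L}.
ε-move L → G; add G.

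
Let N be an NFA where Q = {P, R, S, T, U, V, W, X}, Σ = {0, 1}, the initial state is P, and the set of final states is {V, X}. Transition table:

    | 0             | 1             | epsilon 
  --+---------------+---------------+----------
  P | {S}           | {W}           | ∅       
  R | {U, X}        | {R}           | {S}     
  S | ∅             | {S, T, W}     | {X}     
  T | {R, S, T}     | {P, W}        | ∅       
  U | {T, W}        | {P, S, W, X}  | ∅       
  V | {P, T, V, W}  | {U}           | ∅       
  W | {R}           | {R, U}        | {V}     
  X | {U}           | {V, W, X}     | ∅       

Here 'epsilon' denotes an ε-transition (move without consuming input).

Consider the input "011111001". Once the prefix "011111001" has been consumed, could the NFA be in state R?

Yes

Start in {P}.
Read '0': P→{S}; union {S}; ε-closure = {S, X}.
Read '1': S→{S, T, W}, X→{V, W, X}; now {S, T, V, W, X}.
Read '1': S→{S, T, W}, T→{P, W}, V→{U}, W→{R, U}, X→{V, W, X}; now {P, R, S, T, U, V, W, X}.
Read '1': P→{W}, R→{R}, S→{S, T, W}, T→{P, W}, U→{P, S, W, X}, V→{U}, W→{R, U}, X→{V, W, X}; now {P, R, S, T, U, V, W, X}.
Read '1': P→{W}, R→{R}, S→{S, T, W}, T→{P, W}, U→{P, S, W, X}, V→{U}, W→{R, U}, X→{V, W, X}; now {P, R, S, T, U, V, W, X}.
Read '1': P→{W}, R→{R}, S→{S, T, W}, T→{P, W}, U→{P, S, W, X}, V→{U}, W→{R, U}, X→{V, W, X}; now {P, R, S, T, U, V, W, X}.
Read '0': P→{S}, R→{U, X}, S→∅, T→{R, S, T}, U→{T, W}, V→{P, T, V, W}, W→{R}, X→{U}; now {P, R, S, T, U, V, W, X}.
Read '0': P→{S}, R→{U, X}, S→∅, T→{R, S, T}, U→{T, W}, V→{P, T, V, W}, W→{R}, X→{U}; now {P, R, S, T, U, V, W, X}.
Read '1': P→{W}, R→{R}, S→{S, T, W}, T→{P, W}, U→{P, S, W, X}, V→{U}, W→{R, U}, X→{V, W, X}; now {P, R, S, T, U, V, W, X}.
State R is in {P, R, S, T, U, V, W, X}.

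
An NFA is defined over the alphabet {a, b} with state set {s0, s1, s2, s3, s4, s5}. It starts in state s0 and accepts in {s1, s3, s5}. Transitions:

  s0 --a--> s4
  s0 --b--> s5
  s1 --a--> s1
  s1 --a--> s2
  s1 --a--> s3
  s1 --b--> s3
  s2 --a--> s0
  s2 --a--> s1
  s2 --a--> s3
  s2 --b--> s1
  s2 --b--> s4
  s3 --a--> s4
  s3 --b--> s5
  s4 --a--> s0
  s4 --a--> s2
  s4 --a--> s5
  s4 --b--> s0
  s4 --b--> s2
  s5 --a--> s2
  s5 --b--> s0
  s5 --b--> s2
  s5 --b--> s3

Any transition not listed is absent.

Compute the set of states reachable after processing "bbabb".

{s0, s1, s2, s3, s4, s5}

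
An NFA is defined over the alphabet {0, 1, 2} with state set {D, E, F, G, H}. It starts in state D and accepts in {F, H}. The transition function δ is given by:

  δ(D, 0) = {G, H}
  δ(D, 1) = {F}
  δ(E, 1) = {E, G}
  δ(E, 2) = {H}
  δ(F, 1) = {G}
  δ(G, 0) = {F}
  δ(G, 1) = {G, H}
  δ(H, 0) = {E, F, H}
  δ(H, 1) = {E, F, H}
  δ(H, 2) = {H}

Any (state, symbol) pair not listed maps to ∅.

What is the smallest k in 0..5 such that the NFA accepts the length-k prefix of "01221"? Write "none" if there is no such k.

1

Start in {D}.
Read '0': {D} → {G, H}.
None of the earlier sets intersect F, but {G, H} does.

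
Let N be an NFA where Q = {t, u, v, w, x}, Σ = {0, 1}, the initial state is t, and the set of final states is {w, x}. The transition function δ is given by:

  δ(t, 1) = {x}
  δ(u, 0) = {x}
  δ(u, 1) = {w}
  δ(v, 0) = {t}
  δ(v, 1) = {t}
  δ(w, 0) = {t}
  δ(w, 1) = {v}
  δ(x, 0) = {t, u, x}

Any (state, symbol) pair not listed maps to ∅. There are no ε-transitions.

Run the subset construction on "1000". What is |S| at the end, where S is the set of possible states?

3

Start in {t}.
Read '1': t→{x}; now {x}.
Read '0': x→{t, u, x}; now {t, u, x}.
Read '0': t→∅, u→{x}, x→{t, u, x}; now {t, u, x}.
Read '0': t→∅, u→{x}, x→{t, u, x}; now {t, u, x}.
That set has 3 states.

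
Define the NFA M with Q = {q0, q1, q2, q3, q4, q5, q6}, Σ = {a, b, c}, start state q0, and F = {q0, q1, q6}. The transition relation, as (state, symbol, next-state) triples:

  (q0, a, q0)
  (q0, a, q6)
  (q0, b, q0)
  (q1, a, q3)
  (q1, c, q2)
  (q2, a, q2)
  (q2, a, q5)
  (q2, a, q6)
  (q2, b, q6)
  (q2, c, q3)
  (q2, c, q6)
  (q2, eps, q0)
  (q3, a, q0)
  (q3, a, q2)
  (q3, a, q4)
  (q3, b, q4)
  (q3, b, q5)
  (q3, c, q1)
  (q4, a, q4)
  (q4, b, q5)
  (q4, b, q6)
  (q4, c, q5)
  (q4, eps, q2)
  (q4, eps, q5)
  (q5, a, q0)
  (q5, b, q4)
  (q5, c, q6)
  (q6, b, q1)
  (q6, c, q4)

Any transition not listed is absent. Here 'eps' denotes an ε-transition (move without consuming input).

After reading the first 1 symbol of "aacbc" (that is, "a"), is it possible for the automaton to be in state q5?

No

Start in {q0}.
Read 'a': {q0} → {q0, q6}.
State q5 is not in {q0, q6}.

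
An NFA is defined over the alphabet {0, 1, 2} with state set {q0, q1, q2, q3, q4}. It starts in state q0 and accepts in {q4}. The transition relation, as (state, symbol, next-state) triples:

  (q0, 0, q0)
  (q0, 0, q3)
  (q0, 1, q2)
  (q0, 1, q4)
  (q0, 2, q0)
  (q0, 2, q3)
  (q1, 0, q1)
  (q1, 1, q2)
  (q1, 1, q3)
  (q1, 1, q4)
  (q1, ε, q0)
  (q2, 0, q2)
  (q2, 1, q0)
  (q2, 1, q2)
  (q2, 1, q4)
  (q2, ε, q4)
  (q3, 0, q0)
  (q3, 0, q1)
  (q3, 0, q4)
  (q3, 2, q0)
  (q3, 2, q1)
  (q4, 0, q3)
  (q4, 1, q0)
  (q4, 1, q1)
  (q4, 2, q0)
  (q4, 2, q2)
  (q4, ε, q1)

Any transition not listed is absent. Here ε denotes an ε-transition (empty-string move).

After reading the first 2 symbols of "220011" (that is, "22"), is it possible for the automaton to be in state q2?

Start in {q0}.
Read '2': {q0} → {q0, q3}.
Read '2': {q0, q3} → {q0, q1, q3}.
State q2 is not in {q0, q1, q3}.

No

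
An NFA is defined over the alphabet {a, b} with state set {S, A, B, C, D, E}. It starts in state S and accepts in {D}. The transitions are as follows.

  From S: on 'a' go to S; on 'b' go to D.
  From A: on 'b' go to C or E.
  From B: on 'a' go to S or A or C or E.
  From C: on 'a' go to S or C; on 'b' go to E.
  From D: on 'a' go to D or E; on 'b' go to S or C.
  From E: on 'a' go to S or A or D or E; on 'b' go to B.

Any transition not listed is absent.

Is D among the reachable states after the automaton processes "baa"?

Start in {S}.
Read 'b': {S} → {D}.
Read 'a': {D} → {D, E}.
Read 'a': {D, E} → {S, A, D, E}.
State D is in {S, A, D, E}.

Yes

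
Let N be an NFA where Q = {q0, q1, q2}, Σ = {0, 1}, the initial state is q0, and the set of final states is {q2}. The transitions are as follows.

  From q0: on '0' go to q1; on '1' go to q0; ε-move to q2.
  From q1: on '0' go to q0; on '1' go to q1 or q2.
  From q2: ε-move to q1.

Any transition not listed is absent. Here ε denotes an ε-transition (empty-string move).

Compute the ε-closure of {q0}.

Begin with {q0}.
ε-move q0 → q2; add q2.
ε-move q2 → q1; add q1.

{q0, q1, q2}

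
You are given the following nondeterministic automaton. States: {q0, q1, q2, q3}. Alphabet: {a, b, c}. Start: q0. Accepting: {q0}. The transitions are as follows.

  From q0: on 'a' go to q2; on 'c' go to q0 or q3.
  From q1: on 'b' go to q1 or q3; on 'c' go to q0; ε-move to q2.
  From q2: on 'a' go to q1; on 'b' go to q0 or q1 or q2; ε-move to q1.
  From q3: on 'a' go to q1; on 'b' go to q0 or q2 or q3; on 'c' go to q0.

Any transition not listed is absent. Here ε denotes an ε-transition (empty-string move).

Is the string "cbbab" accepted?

Start in {q0}.
Read 'c': {q0} → {q0, q3}.
Read 'b': {q0, q3} → {q0, q1, q2, q3}.
Read 'b': {q0, q1, q2, q3} → {q0, q1, q2, q3}.
Read 'a': {q0, q1, q2, q3} → {q1, q2}.
Read 'b': {q1, q2} → {q0, q1, q2, q3}.
The final set {q0, q1, q2, q3} contains the accepting state q0.

Yes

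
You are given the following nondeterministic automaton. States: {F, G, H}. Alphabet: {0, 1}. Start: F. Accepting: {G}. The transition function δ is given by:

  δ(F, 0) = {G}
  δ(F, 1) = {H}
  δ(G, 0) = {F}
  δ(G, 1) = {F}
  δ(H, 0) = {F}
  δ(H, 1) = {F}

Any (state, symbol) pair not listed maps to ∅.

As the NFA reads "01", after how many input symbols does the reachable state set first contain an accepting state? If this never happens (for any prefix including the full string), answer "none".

1

Start in {F}.
Read '0': {F} → {G}.
None of the earlier sets intersect F, but {G} does.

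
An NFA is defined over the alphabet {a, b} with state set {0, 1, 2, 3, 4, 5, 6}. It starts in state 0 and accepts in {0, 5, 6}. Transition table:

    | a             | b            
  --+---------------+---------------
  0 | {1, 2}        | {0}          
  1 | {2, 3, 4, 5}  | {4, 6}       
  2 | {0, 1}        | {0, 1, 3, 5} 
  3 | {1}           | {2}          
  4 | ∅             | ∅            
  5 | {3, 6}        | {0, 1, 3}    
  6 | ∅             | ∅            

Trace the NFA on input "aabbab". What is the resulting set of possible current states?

{0, 1, 2, 3, 4, 5, 6}

Start in {0}.
Read 'a': {0} → {1, 2}.
Read 'a': {1, 2} → {0, 1, 2, 3, 4, 5}.
Read 'b': {0, 1, 2, 3, 4, 5} → {0, 1, 2, 3, 4, 5, 6}.
Read 'b': {0, 1, 2, 3, 4, 5, 6} → {0, 1, 2, 3, 4, 5, 6}.
Read 'a': {0, 1, 2, 3, 4, 5, 6} → {0, 1, 2, 3, 4, 5, 6}.
Read 'b': {0, 1, 2, 3, 4, 5, 6} → {0, 1, 2, 3, 4, 5, 6}.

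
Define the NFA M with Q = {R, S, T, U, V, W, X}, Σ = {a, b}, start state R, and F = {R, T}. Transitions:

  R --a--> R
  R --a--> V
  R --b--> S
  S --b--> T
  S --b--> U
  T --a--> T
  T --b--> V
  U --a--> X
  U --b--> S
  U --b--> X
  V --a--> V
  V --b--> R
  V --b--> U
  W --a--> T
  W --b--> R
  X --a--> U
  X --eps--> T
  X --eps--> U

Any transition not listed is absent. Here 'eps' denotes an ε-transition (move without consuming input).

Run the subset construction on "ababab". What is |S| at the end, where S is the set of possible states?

Start in {R}.
Read 'a': R→{R, V}; now {R, V}.
Read 'b': R→{S}, V→{R, U}; now {R, S, U}.
Read 'a': R→{R, V}, S→∅, U→{X}; union {R, V, X}; ε-closure = {R, T, U, V, X}.
Read 'b': R→{S}, T→{V}, U→{S, X}, V→{R, U}, X→∅; union {R, S, U, V, X}; ε-closure = {R, S, T, U, V, X}.
Read 'a': R→{R, V}, S→∅, T→{T}, U→{X}, V→{V}, X→{U}; now {R, T, U, V, X}.
Read 'b': R→{S}, T→{V}, U→{S, X}, V→{R, U}, X→∅; union {R, S, U, V, X}; ε-closure = {R, S, T, U, V, X}.
That set has 6 states.

6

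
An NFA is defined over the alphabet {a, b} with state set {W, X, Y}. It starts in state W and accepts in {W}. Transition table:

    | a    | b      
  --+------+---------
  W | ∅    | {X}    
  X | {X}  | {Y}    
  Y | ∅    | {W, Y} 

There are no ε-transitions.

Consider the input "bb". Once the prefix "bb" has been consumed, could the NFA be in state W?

No

Start in {W}.
Read 'b': {W} → {X}.
Read 'b': {X} → {Y}.
State W is not in {Y}.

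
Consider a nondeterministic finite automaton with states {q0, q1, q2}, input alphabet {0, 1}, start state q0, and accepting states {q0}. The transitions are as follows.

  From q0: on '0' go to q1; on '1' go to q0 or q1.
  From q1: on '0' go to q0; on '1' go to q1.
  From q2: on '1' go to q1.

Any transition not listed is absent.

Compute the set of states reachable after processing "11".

{q0, q1}

Start in {q0}.
Read '1': q0→{q0, q1}; now {q0, q1}.
Read '1': q0→{q0, q1}, q1→{q1}; now {q0, q1}.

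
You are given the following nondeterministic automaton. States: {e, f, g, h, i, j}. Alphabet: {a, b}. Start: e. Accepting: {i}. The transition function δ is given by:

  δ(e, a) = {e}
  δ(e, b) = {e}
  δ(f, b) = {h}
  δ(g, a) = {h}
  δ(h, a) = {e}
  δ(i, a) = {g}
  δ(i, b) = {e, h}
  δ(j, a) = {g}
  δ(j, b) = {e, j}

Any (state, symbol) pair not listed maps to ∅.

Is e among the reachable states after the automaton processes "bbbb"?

Yes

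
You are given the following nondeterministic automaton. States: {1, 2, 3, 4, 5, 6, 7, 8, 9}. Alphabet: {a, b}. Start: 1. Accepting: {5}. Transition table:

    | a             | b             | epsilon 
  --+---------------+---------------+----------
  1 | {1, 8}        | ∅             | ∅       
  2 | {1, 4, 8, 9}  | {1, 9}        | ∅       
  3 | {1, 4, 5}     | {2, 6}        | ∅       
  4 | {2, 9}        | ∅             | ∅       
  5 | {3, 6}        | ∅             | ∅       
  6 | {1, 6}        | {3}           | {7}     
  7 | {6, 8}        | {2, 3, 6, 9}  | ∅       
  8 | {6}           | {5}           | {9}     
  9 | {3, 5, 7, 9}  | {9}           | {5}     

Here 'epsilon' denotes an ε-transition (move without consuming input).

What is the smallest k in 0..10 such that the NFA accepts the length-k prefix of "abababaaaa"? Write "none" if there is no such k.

1

Start in {1}.
Read 'a': 1→{1, 8}; union {1, 8}; ε-closure = {1, 5, 8, 9}.
None of the earlier sets intersect F, but {1, 5, 8, 9} does.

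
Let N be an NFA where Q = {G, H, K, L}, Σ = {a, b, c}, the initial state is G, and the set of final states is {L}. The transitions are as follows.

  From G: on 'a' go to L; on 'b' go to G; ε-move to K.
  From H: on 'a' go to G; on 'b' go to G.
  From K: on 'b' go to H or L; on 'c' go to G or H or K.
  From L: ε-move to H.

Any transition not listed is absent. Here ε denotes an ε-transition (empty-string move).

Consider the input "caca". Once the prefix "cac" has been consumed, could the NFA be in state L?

Start: ε-closure({G}) = {G, K}.
Read 'c': G→∅, K→{G, H, K}; now {G, H, K}.
Read 'a': G→{L}, H→{G}, K→∅; union {G, L}; ε-closure = {G, H, K, L}.
Read 'c': G→∅, H→∅, K→{G, H, K}, L→∅; now {G, H, K}.
State L is not in {G, H, K}.

No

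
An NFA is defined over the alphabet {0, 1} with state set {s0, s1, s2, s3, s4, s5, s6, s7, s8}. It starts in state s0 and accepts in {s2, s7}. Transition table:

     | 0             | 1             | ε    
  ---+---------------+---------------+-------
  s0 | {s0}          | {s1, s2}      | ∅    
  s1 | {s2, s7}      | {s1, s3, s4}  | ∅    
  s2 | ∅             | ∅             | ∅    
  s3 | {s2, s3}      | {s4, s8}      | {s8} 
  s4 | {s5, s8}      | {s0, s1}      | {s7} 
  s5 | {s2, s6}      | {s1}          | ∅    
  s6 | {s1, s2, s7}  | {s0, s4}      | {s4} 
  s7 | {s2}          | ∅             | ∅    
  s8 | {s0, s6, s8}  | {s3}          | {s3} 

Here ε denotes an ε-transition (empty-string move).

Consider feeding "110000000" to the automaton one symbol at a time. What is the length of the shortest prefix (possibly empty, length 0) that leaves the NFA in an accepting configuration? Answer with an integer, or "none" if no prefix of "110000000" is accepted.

Start in {s0}.
Read '1': {s0} → {s1, s2}.
None of the earlier sets intersect F, but {s1, s2} does.

1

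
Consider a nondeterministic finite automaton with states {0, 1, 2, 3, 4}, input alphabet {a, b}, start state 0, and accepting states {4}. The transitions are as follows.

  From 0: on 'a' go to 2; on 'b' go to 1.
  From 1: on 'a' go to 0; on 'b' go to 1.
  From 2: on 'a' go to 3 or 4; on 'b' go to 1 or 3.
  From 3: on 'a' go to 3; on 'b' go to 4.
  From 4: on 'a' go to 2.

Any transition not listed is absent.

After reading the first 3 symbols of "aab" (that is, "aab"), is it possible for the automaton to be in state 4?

Yes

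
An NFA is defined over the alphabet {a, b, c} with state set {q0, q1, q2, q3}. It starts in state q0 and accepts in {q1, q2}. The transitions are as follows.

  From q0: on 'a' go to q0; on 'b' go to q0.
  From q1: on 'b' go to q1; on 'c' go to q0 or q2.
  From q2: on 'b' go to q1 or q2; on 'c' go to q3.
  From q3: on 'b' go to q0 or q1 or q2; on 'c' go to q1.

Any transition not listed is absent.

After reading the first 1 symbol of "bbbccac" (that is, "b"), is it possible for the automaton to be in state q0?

Yes

Start in {q0}.
Read 'b': {q0} → {q0}.
State q0 is in {q0}.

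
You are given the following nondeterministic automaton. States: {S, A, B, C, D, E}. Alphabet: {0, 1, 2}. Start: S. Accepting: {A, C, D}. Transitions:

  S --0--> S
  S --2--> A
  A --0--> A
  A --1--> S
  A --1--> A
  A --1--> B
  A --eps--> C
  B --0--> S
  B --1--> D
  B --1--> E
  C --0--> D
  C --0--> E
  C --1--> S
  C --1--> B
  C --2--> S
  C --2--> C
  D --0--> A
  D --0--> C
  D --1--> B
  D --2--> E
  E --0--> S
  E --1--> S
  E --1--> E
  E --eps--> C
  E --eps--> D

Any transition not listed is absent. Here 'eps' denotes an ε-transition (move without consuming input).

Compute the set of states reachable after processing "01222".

Start in {S}.
Read '0': {S} → {S}.
Read '1': {S} → ∅.
The set is empty and remains empty for the remaining 3 symbols.

∅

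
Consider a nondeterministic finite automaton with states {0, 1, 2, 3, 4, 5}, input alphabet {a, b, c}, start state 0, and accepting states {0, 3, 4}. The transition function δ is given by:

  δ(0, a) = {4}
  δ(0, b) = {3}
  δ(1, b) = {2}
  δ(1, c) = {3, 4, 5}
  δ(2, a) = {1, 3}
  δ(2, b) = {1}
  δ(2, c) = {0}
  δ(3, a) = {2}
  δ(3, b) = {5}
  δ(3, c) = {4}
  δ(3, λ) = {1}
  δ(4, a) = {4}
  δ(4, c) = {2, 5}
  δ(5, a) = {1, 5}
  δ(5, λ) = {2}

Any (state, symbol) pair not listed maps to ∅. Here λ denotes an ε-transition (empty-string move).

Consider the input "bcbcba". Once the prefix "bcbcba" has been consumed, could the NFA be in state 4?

Start in {0}.
Read 'b': {0} → {1, 3}.
Read 'c': {1, 3} → {1, 2, 3, 4, 5}.
Read 'b': {1, 2, 3, 4, 5} → {1, 2, 5}.
Read 'c': {1, 2, 5} → {0, 1, 2, 3, 4, 5}.
Read 'b': {0, 1, 2, 3, 4, 5} → {1, 2, 3, 5}.
Read 'a': {1, 2, 3, 5} → {1, 2, 3, 5}.
State 4 is not in {1, 2, 3, 5}.

No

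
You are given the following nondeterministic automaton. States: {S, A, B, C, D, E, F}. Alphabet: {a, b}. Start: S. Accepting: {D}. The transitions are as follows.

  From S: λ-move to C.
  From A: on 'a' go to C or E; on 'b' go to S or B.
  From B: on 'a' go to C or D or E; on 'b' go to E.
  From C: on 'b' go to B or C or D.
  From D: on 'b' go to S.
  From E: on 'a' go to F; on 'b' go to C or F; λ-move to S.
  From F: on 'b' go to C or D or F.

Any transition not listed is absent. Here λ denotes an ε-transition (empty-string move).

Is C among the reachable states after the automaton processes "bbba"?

Start: ε-closure({S}) = {S, C}.
Read 'b': S→∅, C→{B, C, D}; now {B, C, D}.
Read 'b': B→{E}, C→{B, C, D}, D→{S}; now {S, B, C, D, E}.
Read 'b': S→∅, B→{E}, C→{B, C, D}, D→{S}, E→{C, F}; now {S, B, C, D, E, F}.
Read 'a': S→∅, B→{C, D, E}, C→∅, D→∅, E→{F}, F→∅; union {C, D, E, F}; ε-closure = {S, C, D, E, F}.
State C is in {S, C, D, E, F}.

Yes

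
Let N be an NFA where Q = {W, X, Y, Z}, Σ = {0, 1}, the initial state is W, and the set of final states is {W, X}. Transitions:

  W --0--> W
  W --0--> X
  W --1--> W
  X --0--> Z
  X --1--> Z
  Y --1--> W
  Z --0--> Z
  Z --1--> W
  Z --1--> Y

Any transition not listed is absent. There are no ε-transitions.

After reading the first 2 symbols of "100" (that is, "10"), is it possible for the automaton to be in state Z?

No

Start in {W}.
Read '1': W→{W}; now {W}.
Read '0': W→{W, X}; now {W, X}.
State Z is not in {W, X}.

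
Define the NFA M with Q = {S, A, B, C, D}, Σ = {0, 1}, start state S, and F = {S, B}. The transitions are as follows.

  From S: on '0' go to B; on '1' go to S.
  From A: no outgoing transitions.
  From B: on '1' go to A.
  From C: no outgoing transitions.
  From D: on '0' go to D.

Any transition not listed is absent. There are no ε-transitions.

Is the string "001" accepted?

Start in {S}.
Read '0': S→{B}; now {B}.
Read '0': B→∅; now ∅.
The set is empty and remains empty for the remaining 1 symbol.
The final set ∅ contains no accepting state.

No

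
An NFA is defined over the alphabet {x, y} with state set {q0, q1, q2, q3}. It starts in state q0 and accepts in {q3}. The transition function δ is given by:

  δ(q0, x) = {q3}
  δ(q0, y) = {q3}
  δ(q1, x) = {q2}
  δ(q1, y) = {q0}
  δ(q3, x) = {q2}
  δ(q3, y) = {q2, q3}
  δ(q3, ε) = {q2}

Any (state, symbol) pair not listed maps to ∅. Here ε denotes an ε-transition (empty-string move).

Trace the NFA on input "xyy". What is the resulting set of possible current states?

{q2, q3}

Start in {q0}.
Read 'x': q0→{q3}; union {q3}; ε-closure = {q2, q3}.
Read 'y': q2→∅, q3→{q2, q3}; now {q2, q3}.
Read 'y': q2→∅, q3→{q2, q3}; now {q2, q3}.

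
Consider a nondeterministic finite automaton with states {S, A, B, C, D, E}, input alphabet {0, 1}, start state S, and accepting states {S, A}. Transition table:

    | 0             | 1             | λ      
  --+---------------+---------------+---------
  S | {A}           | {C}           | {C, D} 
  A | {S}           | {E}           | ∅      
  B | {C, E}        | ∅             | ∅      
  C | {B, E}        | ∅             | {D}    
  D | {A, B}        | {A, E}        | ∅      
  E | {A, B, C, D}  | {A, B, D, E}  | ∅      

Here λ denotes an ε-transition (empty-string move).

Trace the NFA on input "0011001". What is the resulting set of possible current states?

Start: ε-closure({S}) = {S, C, D}.
Read '0': S→{A}, C→{B, E}, D→{A, B}; now {A, B, E}.
Read '0': A→{S}, B→{C, E}, E→{A, B, C, D}; now {S, A, B, C, D, E}.
Read '1': S→{C}, A→{E}, B→∅, C→∅, D→{A, E}, E→{A, B, D, E}; now {A, B, C, D, E}.
Read '1': A→{E}, B→∅, C→∅, D→{A, E}, E→{A, B, D, E}; now {A, B, D, E}.
Read '0': A→{S}, B→{C, E}, D→{A, B}, E→{A, B, C, D}; now {S, A, B, C, D, E}.
Read '0': S→{A}, A→{S}, B→{C, E}, C→{B, E}, D→{A, B}, E→{A, B, C, D}; now {S, A, B, C, D, E}.
Read '1': S→{C}, A→{E}, B→∅, C→∅, D→{A, E}, E→{A, B, D, E}; now {A, B, C, D, E}.

{A, B, C, D, E}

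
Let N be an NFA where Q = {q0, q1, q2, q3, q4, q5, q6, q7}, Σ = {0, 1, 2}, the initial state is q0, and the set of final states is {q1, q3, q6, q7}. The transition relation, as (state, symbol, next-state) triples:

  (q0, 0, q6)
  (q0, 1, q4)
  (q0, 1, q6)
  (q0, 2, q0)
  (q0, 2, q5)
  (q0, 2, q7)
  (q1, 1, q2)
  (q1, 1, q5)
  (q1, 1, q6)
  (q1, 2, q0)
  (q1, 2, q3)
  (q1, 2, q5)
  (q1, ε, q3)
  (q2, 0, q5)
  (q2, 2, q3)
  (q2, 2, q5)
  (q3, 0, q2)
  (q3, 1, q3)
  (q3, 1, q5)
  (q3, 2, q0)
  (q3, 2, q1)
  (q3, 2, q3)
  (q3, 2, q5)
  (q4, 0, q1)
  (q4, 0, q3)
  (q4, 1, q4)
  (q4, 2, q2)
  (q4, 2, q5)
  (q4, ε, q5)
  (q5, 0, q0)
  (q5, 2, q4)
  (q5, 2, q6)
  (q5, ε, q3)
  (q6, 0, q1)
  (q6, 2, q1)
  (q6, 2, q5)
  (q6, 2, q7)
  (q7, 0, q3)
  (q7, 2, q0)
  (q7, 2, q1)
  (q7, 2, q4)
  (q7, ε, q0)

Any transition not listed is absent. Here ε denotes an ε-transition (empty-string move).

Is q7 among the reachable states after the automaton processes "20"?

No

Start in {q0}.
Read '2': q0→{q0, q5, q7}; union {q0, q5, q7}; ε-closure = {q0, q3, q5, q7}.
Read '0': q0→{q6}, q3→{q2}, q5→{q0}, q7→{q3}; now {q0, q2, q3, q6}.
State q7 is not in {q0, q2, q3, q6}.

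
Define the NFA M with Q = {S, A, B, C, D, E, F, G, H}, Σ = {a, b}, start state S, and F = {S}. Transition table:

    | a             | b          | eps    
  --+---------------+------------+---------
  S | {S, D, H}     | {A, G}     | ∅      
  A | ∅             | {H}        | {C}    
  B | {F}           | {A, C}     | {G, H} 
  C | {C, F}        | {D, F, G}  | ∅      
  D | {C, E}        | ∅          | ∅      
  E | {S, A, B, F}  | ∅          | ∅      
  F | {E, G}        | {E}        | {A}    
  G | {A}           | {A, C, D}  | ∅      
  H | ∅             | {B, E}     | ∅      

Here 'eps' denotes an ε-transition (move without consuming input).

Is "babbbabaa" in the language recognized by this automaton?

Start in {S}.
Read 'b': S→{A, G}; union {A, G}; ε-closure = {A, C, G}.
Read 'a': A→∅, C→{C, F}, G→{A}; now {A, C, F}.
Read 'b': A→{H}, C→{D, F, G}, F→{E}; union {D, E, F, G, H}; ε-closure = {A, C, D, E, F, G, H}.
Read 'b': A→{H}, C→{D, F, G}, D→∅, E→∅, F→{E}, G→{A, C, D}, H→{B, E}; now {A, B, C, D, E, F, G, H}.
Read 'b': A→{H}, B→{A, C}, C→{D, F, G}, D→∅, E→∅, F→{E}, G→{A, C, D}, H→{B, E}; now {A, B, C, D, E, F, G, H}.
Read 'a': A→∅, B→{F}, C→{C, F}, D→{C, E}, E→{S, A, B, F}, F→{E, G}, G→{A}, H→∅; union {S, A, B, C, E, F, G}; ε-closure = {S, A, B, C, E, F, G, H}.
Read 'b': S→{A, G}, A→{H}, B→{A, C}, C→{D, F, G}, E→∅, F→{E}, G→{A, C, D}, H→{B, E}; now {A, B, C, D, E, F, G, H}.
Read 'a': A→∅, B→{F}, C→{C, F}, D→{C, E}, E→{S, A, B, F}, F→{E, G}, G→{A}, H→∅; union {S, A, B, C, E, F, G}; ε-closure = {S, A, B, C, E, F, G, H}.
Read 'a': S→{S, D, H}, A→∅, B→{F}, C→{C, F}, E→{S, A, B, F}, F→{E, G}, G→{A}, H→∅; now {S, A, B, C, D, E, F, G, H}.
The final set {S, A, B, C, D, E, F, G, H} contains the accepting state S.

Yes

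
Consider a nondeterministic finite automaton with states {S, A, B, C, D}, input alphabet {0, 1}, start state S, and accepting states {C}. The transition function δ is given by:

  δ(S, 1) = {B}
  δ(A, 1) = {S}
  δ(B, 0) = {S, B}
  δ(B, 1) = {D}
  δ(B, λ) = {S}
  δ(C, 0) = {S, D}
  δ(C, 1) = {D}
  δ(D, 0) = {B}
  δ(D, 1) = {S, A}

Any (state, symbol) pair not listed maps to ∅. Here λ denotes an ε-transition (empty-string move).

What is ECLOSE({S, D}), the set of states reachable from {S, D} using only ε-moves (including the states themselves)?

Begin with {S, D}.
No ε-moves leave this set, so the closure equals the set itself.

{S, D}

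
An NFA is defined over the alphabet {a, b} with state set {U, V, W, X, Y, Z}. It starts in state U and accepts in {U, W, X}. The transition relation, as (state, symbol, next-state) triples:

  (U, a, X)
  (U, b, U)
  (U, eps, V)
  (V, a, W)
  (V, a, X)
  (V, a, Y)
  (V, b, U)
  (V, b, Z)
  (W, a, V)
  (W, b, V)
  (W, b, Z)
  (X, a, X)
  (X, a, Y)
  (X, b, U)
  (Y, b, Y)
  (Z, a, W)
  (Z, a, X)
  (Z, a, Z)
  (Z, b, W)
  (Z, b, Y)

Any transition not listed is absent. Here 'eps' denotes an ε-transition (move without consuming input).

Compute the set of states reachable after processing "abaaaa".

{V, W, X, Y, Z}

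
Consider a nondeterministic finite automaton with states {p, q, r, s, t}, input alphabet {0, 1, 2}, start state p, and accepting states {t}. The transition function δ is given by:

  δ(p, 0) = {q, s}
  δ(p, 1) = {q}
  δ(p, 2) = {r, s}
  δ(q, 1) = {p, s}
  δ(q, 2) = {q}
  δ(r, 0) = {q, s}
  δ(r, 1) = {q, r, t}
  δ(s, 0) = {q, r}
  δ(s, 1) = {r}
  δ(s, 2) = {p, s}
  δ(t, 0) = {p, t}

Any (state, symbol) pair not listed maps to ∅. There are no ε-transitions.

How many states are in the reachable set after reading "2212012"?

Start in {p}.
Read '2': p→{r, s}; now {r, s}.
Read '2': r→∅, s→{p, s}; now {p, s}.
Read '1': p→{q}, s→{r}; now {q, r}.
Read '2': q→{q}, r→∅; now {q}.
Read '0': q→∅; now ∅.
The set is empty and remains empty for the remaining 2 symbols.
That set has 0 states.

0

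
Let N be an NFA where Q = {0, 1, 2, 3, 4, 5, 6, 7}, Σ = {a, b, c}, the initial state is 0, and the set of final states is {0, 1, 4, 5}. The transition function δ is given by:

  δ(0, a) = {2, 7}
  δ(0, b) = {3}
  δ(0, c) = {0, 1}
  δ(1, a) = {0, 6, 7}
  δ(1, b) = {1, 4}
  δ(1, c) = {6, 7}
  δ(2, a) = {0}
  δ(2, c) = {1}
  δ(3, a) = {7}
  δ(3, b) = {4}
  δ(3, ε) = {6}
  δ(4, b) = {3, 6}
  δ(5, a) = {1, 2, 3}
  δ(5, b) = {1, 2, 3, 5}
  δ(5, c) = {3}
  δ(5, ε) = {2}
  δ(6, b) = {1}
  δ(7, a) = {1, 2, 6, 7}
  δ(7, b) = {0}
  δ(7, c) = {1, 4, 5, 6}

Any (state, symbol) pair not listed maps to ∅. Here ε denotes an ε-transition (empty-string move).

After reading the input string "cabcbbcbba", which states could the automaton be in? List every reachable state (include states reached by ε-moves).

Start in {0}.
Read 'c': {0} → {0, 1}.
Read 'a': {0, 1} → {0, 2, 6, 7}.
Read 'b': {0, 2, 6, 7} → {0, 1, 3, 6}.
Read 'c': {0, 1, 3, 6} → {0, 1, 6, 7}.
Read 'b': {0, 1, 6, 7} → {0, 1, 3, 4, 6}.
Read 'b': {0, 1, 3, 4, 6} → {1, 3, 4, 6}.
Read 'c': {1, 3, 4, 6} → {6, 7}.
Read 'b': {6, 7} → {0, 1}.
Read 'b': {0, 1} → {1, 3, 4, 6}.
Read 'a': {1, 3, 4, 6} → {0, 6, 7}.

{0, 6, 7}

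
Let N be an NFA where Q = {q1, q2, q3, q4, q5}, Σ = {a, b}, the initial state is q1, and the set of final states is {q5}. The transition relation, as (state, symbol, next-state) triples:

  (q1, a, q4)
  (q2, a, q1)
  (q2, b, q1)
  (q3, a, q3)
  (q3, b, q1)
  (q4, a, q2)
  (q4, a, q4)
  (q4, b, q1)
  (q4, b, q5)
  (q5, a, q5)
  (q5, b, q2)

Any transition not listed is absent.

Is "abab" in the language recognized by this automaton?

Yes

Start in {q1}.
Read 'a': {q1} → {q4}.
Read 'b': {q4} → {q1, q5}.
Read 'a': {q1, q5} → {q4, q5}.
Read 'b': {q4, q5} → {q1, q2, q5}.
The final set {q1, q2, q5} contains the accepting state q5.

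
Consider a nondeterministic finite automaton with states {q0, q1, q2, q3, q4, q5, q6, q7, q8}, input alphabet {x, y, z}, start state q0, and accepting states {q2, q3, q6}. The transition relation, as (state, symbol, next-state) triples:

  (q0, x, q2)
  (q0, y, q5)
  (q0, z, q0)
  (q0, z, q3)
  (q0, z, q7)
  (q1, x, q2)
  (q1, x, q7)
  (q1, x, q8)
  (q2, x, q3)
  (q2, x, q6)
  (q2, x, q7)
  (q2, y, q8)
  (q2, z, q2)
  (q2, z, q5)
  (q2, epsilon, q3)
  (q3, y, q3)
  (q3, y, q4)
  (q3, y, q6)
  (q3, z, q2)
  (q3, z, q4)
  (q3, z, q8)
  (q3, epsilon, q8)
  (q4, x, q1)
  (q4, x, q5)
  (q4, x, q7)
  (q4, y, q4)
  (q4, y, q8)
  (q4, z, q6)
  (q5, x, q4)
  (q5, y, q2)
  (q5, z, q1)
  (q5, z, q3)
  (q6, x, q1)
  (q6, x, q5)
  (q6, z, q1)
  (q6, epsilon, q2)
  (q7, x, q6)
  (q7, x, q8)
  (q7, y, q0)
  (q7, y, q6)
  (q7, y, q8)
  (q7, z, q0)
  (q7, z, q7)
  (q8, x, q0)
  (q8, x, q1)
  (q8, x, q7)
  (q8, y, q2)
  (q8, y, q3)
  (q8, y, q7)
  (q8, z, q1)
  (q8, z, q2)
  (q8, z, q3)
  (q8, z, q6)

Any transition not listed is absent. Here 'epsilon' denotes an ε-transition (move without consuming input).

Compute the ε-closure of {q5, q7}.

{q5, q7}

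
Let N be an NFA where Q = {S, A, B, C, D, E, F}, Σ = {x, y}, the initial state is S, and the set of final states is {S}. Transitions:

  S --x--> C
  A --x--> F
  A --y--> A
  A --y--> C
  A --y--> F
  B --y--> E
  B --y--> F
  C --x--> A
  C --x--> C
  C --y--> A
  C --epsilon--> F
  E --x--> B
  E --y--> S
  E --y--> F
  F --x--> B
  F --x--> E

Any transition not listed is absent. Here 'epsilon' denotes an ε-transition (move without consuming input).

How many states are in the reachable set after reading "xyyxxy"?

5

Start in {S}.
Read 'x': S→{C}; union {C}; ε-closure = {C, F}.
Read 'y': C→{A}, F→∅; now {A}.
Read 'y': A→{A, C, F}; now {A, C, F}.
Read 'x': A→{F}, C→{A, C}, F→{B, E}; now {A, B, C, E, F}.
Read 'x': A→{F}, B→∅, C→{A, C}, E→{B}, F→{B, E}; now {A, B, C, E, F}.
Read 'y': A→{A, C, F}, B→{E, F}, C→{A}, E→{S, F}, F→∅; now {S, A, C, E, F}.
That set has 5 states.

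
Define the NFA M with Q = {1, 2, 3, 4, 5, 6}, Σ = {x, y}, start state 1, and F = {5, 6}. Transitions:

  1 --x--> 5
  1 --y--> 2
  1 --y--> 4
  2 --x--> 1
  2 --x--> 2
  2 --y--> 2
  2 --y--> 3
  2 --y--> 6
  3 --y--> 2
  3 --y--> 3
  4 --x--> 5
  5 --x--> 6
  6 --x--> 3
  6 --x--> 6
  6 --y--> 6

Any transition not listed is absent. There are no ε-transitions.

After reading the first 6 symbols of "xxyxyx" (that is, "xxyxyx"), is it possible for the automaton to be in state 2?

Start in {1}.
Read 'x': 1→{5}; now {5}.
Read 'x': 5→{6}; now {6}.
Read 'y': 6→{6}; now {6}.
Read 'x': 6→{3, 6}; now {3, 6}.
Read 'y': 3→{2, 3}, 6→{6}; now {2, 3, 6}.
Read 'x': 2→{1, 2}, 3→∅, 6→{3, 6}; now {1, 2, 3, 6}.
State 2 is in {1, 2, 3, 6}.

Yes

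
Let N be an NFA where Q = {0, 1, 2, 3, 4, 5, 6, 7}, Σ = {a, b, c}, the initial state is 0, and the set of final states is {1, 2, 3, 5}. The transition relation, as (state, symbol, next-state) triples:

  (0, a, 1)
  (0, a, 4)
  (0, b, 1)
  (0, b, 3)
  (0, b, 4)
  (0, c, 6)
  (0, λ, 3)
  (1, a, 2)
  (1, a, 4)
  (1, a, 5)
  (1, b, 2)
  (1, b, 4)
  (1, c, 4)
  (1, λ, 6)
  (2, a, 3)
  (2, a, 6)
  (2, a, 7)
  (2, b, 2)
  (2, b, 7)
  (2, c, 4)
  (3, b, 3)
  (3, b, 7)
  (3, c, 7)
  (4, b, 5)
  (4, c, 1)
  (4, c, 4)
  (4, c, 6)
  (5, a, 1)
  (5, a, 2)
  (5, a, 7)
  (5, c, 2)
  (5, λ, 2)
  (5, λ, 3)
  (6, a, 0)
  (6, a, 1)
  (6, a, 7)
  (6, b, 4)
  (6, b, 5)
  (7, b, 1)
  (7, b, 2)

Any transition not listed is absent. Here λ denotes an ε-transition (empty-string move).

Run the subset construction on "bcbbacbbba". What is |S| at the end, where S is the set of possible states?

Start: ε-closure({0}) = {0, 3}.
Read 'b': 0→{1, 3, 4}, 3→{3, 7}; union {1, 3, 4, 7}; ε-closure = {1, 3, 4, 6, 7}.
Read 'c': 1→{4}, 3→{7}, 4→{1, 4, 6}, 6→∅, 7→∅; now {1, 4, 6, 7}.
Read 'b': 1→{2, 4}, 4→{5}, 6→{4, 5}, 7→{1, 2}; union {1, 2, 4, 5}; ε-closure = {1, 2, 3, 4, 5, 6}.
Read 'b': 1→{2, 4}, 2→{2, 7}, 3→{3, 7}, 4→{5}, 5→∅, 6→{4, 5}; now {2, 3, 4, 5, 7}.
Read 'a': 2→{3, 6, 7}, 3→∅, 4→∅, 5→{1, 2, 7}, 7→∅; now {1, 2, 3, 6, 7}.
Read 'c': 1→{4}, 2→{4}, 3→{7}, 6→∅, 7→∅; now {4, 7}.
Read 'b': 4→{5}, 7→{1, 2}; union {1, 2, 5}; ε-closure = {1, 2, 3, 5, 6}.
Read 'b': 1→{2, 4}, 2→{2, 7}, 3→{3, 7}, 5→∅, 6→{4, 5}; now {2, 3, 4, 5, 7}.
Read 'b': 2→{2, 7}, 3→{3, 7}, 4→{5}, 5→∅, 7→{1, 2}; union {1, 2, 3, 5, 7}; ε-closure = {1, 2, 3, 5, 6, 7}.
Read 'a': 1→{2, 4, 5}, 2→{3, 6, 7}, 3→∅, 5→{1, 2, 7}, 6→{0, 1, 7}, 7→∅; now {0, 1, 2, 3, 4, 5, 6, 7}.
That set has 8 states.

8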